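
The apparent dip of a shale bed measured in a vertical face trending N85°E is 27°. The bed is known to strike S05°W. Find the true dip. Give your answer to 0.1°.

β = acute angle between strike S05°W and section N85°E = 80°.
tan(true dip) = tan 27° / sin 80° = 0.5174
δ = arctan(0.5174) = 27.36°

27.4°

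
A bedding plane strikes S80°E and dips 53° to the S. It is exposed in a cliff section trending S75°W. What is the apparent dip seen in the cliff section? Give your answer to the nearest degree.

29°

Angle between strike (S80°E) and section (S75°W): β = 25°.
tan(apparent dip) = tan 53° · sin 25° = 0.5608
apparent dip = arctan 0.5608 = 29.29°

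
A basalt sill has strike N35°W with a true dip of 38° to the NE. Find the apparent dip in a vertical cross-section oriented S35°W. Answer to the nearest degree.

Angle between strike (N35°W) and section (S35°W): β = 70°.
tan(apparent dip) = tan 38° · sin 70° = 0.7342
apparent dip = arctan 0.7342 = 36.28°

36°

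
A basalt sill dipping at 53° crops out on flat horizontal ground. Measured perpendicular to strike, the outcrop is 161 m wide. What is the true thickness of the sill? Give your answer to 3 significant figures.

True thickness t = w · sin(dip) = 161 × sin 53°
t = 161 × 0.7986 = 128.580 m

129 m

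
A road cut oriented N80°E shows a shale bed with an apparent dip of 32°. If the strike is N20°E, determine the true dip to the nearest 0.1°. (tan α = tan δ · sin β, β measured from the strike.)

35.8°

The section is 60° from the strike.
tan(true dip) = tan 32° / sin 60° = 0.7215
δ = arctan(0.7215) = 35.81°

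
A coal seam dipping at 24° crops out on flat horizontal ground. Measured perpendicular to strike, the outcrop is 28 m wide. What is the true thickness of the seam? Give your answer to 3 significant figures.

True thickness t = w · sin(dip) = 28 × sin 24°
t = 28 × 0.4067 = 11.389 m

11.4 m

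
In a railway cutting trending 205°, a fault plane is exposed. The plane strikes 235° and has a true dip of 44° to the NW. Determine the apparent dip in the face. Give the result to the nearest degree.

26°

Angle between strike (235°) and section (205°): β = 30°.
tan(apparent dip) = tan 44° · sin 30° = 0.4828
α = arctan(0.4828) = 25.77°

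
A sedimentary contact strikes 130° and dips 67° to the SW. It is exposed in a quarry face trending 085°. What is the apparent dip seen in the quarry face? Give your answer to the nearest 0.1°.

The section lies 45° from the strike.
tan α = tan 67° × sin 45° = 2.3559 × 0.7071 = 1.6658
apparent dip = arctan 1.6658 = 59.02°

59.0°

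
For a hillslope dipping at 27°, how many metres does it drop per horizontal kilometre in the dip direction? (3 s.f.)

510 m

drop per km = 1000 × tan 27° = 1000 × 0.5095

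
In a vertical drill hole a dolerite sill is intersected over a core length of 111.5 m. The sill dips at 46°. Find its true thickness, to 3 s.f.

True thickness t = h · cos(dip) = 111.5 × cos 46°
t = 111.5 × 0.6947 = 77.454 m

77.5 m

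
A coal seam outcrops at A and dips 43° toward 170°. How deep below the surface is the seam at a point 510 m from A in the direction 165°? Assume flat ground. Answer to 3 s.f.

474 m

The hole lies 5° from the dip direction, so the down-dip offset is 510 × cos 5° = 508.06 m.
Depth = down-dip offset × tan(dip) = 508.06 × tan 43° = 508.06 × 0.9325
Depth = 473.77 m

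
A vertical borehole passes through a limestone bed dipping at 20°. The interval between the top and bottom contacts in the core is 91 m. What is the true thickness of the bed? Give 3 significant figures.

85.5 m

True thickness t = h · cos(dip) = 91 × cos 20°
t = 91 × 0.9397 = 85.512 m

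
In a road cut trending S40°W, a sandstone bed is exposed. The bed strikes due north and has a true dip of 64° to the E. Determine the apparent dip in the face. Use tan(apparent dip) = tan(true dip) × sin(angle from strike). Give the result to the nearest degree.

The strike is due north and the section trends S40°W; the acute angle between them is β = 40°.
tan α = tan 64° × sin 40° = 2.0503 × 0.6428 = 1.3179
apparent dip = arctan 1.3179 = 52.81°

53°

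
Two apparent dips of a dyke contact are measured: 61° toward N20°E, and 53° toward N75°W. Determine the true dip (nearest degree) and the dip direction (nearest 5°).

true dip 67°, dip direction 340°

The two traces are lines in the plane: v₁ = (sin 20°·cos 61°, cos 20°·cos 61°, −sin 61°), v₂ = (sin 285°·cos 53°, cos 285°·cos 53°, −sin 53°).
Cross product v₁ × v₂ gives the pole to the plane: n ∝ (-0.228, 0.641, 0.291).
Dip δ = arctan(|n_h|/n_z) = arctan(0.680/0.291) = 66.9°.
Dip direction = azimuth of (n_x, n_y) = atan2(-0.228, 0.641) = 340°.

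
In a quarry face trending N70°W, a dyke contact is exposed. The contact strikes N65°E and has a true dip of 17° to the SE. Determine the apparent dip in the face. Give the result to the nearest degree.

Angle between strike (N65°E) and section (N70°W): β = 45°.
tan α = tan 17° × sin 45° = 0.3057 × 0.7071 = 0.2162
apparent dip = arctan 0.2162 = 12.20°

12°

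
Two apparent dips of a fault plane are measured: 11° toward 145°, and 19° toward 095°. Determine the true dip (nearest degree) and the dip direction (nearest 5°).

Represent each trace as a vector plunging at its apparent dip toward its trend (east-north-up frame): v₁ = (0.563, -0.804, -0.191), v₂ = (0.942, -0.082, -0.326).
n = v₁ × v₂ = (0.246, 0.004, 0.711) (taken with n_z > 0).
Dip δ = arctan(|n_h|/n_z) = arctan(0.246/0.711) = 19.1°.
Dip direction = atan2(0.246, 0.004) = 89° (azimuth of n's horizontal projection).

true dip 19°, dip direction 090°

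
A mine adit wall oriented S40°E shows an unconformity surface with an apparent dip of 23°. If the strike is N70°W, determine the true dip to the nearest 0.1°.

The section is 30° from the strike.
tan δ = tan α / sin β = tan 23° / sin 30° = 0.4245 / 0.5000 = 0.8489
true dip = arctan 0.8489 = 40.33°

40.3°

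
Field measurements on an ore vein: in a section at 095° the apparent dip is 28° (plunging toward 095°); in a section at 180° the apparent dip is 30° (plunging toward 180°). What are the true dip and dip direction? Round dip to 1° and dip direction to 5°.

Each apparent-dip line lies in the plane. As unit vectors (x east, y north, z up), v₁ plunges 28°→095° and v₂ plunges 30°→180°.
Cross product v₁ × v₂ gives the pole to the plane: n ∝ (0.368, -0.440, 0.762).
Dip δ = arctan(|n_h|/n_z) = arctan(0.574/0.762) = 37.0°.
Dip direction = azimuth of (n_x, n_y) = atan2(0.368, -0.440) = 140°.

true dip 37°, dip direction 140°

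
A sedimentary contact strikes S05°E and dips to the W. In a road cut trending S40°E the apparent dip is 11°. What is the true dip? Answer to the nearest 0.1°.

18.7°

β = acute angle between strike S05°E and section S40°E = 35°.
tan(true dip) = tan 11° / sin 35° = 0.3389
δ = arctan(0.3389) = 18.72°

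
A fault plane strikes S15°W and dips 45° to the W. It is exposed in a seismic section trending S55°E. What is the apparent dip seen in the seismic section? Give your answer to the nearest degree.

The strike is S15°W and the section trends S55°E; the acute angle between them is β = 70°.
tan(apparent dip) = tan 45° · sin 70° = 0.9397
apparent dip = arctan 0.9397 = 43.22°

43°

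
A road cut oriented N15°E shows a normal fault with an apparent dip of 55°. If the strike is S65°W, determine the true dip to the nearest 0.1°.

The section is 50° from the strike.
tan(true dip) = tan 55° / sin 50° = 1.8643
δ = arctan(1.8643) = 61.79°

61.8°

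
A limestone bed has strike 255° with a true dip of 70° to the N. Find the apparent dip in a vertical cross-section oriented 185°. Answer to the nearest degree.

The section lies 70° from the strike.
tan α = tan 70° × sin 70° = 2.7475 × 0.9397 = 2.5818
α = arctan(2.5818) = 68.83°

69°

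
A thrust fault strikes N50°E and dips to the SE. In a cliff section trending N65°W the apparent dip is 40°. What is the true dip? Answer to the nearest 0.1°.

42.8°

The section is 65° from the strike.
tan δ = tan α / sin β = tan 40° / sin 65° = 0.8391 / 0.9063 = 0.9258
δ = arctan(0.9258) = 42.79°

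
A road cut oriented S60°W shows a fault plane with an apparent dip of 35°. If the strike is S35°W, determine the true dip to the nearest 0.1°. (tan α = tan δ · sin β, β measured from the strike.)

58.9°

β = acute angle between strike S35°W and section S60°W = 25°.
tan(true dip) = tan 35° / sin 25° = 1.6568
δ = arctan(1.6568) = 58.89°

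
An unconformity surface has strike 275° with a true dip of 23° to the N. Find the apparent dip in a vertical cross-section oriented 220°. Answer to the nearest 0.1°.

Angle between strike (275°) and section (220°): β = 55°.
tan α = tan 23° × sin 55° = 0.4245 × 0.8192 = 0.3477
α = arctan(0.3477) = 19.17°

19.2°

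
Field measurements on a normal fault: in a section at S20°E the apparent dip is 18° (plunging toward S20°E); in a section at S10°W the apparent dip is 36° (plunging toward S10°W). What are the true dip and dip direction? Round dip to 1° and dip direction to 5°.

true dip 43°, dip direction 230°

Each apparent-dip line lies in the plane. As unit vectors (x east, y north, z up), v₁ plunges 18°→S20°E and v₂ plunges 36°→S10°W.
n = v₁ × v₂ = (-0.279, -0.235, 0.385) (taken with n_z > 0).
Dip δ = arctan(|n_h|/n_z) = arctan(0.365/0.385) = 43.5°.
Dip direction = atan2(-0.279, -0.235) = 230° (azimuth of n's horizontal projection).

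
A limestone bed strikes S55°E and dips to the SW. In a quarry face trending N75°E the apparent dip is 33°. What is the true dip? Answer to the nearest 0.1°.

40.3°

β = acute angle between strike S55°E and section N75°E = 50°.
tan(true dip) = tan 33° / sin 50° = 0.8477
δ = arctan(0.8477) = 40.29°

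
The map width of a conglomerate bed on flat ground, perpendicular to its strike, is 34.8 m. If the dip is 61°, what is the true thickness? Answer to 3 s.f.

30.4 m

True thickness t = w · sin(dip) = 34.8 × sin 61°
t = 34.8 × 0.8746 = 30.437 m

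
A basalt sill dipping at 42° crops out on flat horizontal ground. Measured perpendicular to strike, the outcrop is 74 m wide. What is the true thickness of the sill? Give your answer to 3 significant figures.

True thickness t = w · sin(dip) = 74 × sin 42°
t = 74 × 0.6691 = 49.516 m

49.5 m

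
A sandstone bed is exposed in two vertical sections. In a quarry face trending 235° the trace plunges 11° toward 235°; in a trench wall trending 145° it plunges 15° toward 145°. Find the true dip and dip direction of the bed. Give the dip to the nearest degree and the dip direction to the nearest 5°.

true dip 18°, dip direction 180°

The two traces are lines in the plane: v₁ = (sin 235°·cos 11°, cos 235°·cos 11°, −sin 11°), v₂ = (sin 145°·cos 15°, cos 145°·cos 15°, −sin 15°).
Cross product v₁ × v₂ gives the pole to the plane: n ∝ (-0.005, -0.314, 0.948).
Dip δ = arctan(|n_h|/n_z) = arctan(0.314/0.948) = 18.3°.
Dip direction = atan2(-0.005, -0.314) = 181° (azimuth of n's horizontal projection).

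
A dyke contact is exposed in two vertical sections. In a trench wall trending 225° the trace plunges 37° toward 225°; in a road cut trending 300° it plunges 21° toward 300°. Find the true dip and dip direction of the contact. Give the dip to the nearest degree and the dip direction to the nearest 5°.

The two traces are lines in the plane: v₁ = (sin 225°·cos 37°, cos 225°·cos 37°, −sin 37°), v₂ = (sin 300°·cos 21°, cos 300°·cos 21°, −sin 21°).
n = v₁ × v₂ = (-0.483, -0.284, 0.720) (taken with n_z > 0).
Dip δ = arctan(|n_h|/n_z) = arctan(0.561/0.720) = 37.9°.
Dip direction = atan2(-0.483, -0.284) = 240° (azimuth of n's horizontal projection).

true dip 38°, dip direction 240°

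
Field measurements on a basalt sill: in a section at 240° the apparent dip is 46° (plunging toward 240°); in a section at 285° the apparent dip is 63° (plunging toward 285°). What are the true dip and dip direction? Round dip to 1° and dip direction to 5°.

true dip 64°, dip direction 300°

Represent each trace as a vector plunging at its apparent dip toward its trend (east-north-up frame): v₁ = (-0.602, -0.347, -0.719), v₂ = (-0.439, 0.118, -0.891).
Cross product v₁ × v₂ gives the pole to the plane: n ∝ (-0.394, 0.221, 0.223).
Dip δ = arctan(|n_h|/n_z) = arctan(0.452/0.223) = 63.7°.
Dip direction = azimuth of (n_x, n_y) = atan2(-0.394, 0.221) = 299°.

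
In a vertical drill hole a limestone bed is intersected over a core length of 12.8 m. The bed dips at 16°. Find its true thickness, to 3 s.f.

True thickness t = h · cos(dip) = 12.8 × cos 16°
t = 12.8 × 0.9613 = 12.304 m

12.3 m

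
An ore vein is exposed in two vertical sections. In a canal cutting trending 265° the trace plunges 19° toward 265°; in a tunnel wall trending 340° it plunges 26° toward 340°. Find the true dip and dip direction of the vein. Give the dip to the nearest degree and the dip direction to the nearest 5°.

Represent each trace as a vector plunging at its apparent dip toward its trend (east-north-up frame): v₁ = (-0.942, -0.082, -0.326), v₂ = (-0.307, 0.845, -0.438).
n = v₁ × v₂ = (-0.311, 0.313, 0.821) (taken with n_z > 0).
Dip δ = arctan(|n_h|/n_z) = arctan(0.441/0.821) = 28.3°.
Dip direction = azimuth of (n_x, n_y) = atan2(-0.311, 0.313) = 315°.

true dip 28°, dip direction 315°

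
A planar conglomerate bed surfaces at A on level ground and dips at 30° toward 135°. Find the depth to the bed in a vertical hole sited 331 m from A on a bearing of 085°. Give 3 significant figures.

123 m

The hole lies 50° from the dip direction, so the down-dip offset is 331 × cos 50° = 212.76 m.
Depth = down-dip offset × tan(dip) = 212.76 × tan 30° = 212.76 × 0.5774
Depth = 122.84 m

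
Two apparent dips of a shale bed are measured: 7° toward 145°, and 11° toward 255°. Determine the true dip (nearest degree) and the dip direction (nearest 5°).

true dip 16°, dip direction 210°

The two traces are lines in the plane: v₁ = (sin 145°·cos 7°, cos 145°·cos 7°, −sin 7°), v₂ = (sin 255°·cos 11°, cos 255°·cos 11°, −sin 11°).
The plane normal is n = v₁ × v₂ ∝ (-0.124, -0.224, 0.916).
Dip δ = arctan(|n_h|/n_z) = arctan(0.256/0.916) = 15.6°.
Dip direction = azimuth of (n_x, n_y) = atan2(-0.124, -0.224) = 209°.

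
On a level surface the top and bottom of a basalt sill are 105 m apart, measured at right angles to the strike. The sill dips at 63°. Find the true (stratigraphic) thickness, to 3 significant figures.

93.6 m

True thickness t = w · sin(dip) = 105 × sin 63°
t = 105 × 0.8910 = 93.556 m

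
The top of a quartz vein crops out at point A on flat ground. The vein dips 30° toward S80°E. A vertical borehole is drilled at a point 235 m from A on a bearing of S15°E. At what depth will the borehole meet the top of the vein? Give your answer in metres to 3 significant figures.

57.3 m

The hole lies 65° from the dip direction, so the down-dip offset is 235 × cos 65° = 99.32 m.
Depth = down-dip offset × tan(dip) = 99.32 × tan 30° = 99.32 × 0.5774
Depth = 57.34 m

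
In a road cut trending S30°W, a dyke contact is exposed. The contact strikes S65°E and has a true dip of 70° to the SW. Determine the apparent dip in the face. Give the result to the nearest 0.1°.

69.9°

The section lies 85° from the strike.
tan(apparent dip) = tan 70° · sin 85° = 2.7370
apparent dip = arctan 2.7370 = 69.93°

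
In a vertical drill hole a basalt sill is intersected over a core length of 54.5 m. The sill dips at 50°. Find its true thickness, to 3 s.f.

True thickness t = h · cos(dip) = 54.5 × cos 50°
t = 54.5 × 0.6428 = 35.032 m

35.0 m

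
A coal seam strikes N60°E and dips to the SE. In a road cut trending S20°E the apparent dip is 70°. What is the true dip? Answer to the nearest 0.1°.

The section is 80° from the strike.
tan(true dip) = tan 70° / sin 80° = 2.7899
true dip = arctan 2.7899 = 70.28°

70.3°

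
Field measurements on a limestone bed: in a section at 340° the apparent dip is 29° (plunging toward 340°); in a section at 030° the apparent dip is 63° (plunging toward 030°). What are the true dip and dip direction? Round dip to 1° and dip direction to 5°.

The two traces are lines in the plane: v₁ = (sin 340°·cos 29°, cos 340°·cos 29°, −sin 29°), v₂ = (sin 30°·cos 63°, cos 30°·cos 63°, −sin 63°).
n = v₁ × v₂ = (0.542, 0.377, 0.304) (taken with n_z > 0).
Dip δ = arctan(|n_h|/n_z) = arctan(0.660/0.304) = 65.2°.
The horizontal component of n points toward azimuth atan2(n_x, n_y) = 55°, the dip direction.

true dip 65°, dip direction 055°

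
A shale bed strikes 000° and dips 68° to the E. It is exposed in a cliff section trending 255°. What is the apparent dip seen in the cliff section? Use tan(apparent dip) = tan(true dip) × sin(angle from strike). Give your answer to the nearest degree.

67°

Angle between strike (000°) and section (255°): β = 75°.
tan α = tan 68° × sin 75° = 2.4751 × 0.9659 = 2.3908
apparent dip = arctan 2.3908 = 67.30°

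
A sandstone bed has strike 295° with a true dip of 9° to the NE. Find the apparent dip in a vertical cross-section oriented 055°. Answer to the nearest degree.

The strike is 295° and the section trends 055°; the acute angle between them is β = 60°.
tan α = tan 9° × sin 60° = 0.1584 × 0.8660 = 0.1372
apparent dip = arctan 0.1372 = 7.81°

8°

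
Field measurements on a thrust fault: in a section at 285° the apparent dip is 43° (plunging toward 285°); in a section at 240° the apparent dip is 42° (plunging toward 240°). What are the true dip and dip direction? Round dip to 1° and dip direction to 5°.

Each apparent-dip line lies in the plane. As unit vectors (x east, y north, z up), v₁ plunges 43°→285° and v₂ plunges 42°→240°.
n = v₁ × v₂ = (-0.380, -0.034, 0.384) (taken with n_z > 0).
Dip δ = arctan(|n_h|/n_z) = arctan(0.382/0.384) = 44.8°.
The horizontal component of n points toward azimuth atan2(n_x, n_y) = 265°, the dip direction.

true dip 45°, dip direction 265°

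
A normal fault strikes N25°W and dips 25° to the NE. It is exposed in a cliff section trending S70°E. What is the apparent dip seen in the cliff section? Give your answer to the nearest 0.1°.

18.2°

The section lies 45° from the strike.
tan α = tan 25° × sin 45° = 0.4663 × 0.7071 = 0.3297
apparent dip = arctan 0.3297 = 18.25°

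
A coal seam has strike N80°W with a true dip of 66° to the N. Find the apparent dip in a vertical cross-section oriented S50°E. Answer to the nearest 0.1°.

48.3°

The section lies 30° from the strike.
tan(apparent dip) = tan 66° · sin 30° = 1.1230
α = arctan(1.1230) = 48.32°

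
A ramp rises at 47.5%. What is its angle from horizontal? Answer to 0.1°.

25.4°

tan θ = 47.5/100 = 0.4750
θ = arctan(0.4750) = 25.41°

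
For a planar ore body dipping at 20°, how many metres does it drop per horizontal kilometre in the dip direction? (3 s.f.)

drop per km = 1000 × tan 20° = 1000 × 0.3640

364 m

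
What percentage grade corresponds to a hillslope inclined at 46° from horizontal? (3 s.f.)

104%

grade % = 100 × tan 46° = 100 × 1.0355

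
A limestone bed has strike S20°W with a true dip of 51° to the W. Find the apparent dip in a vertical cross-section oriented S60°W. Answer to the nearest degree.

38°

The strike is S20°W and the section trends S60°W; the acute angle between them is β = 40°.
tan α = tan 51° × sin 40° = 1.2349 × 0.6428 = 0.7938
apparent dip = arctan 0.7938 = 38.44°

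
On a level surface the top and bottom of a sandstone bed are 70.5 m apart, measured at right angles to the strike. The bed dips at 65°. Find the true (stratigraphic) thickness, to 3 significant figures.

True thickness t = w · sin(dip) = 70.5 × sin 65°
t = 70.5 × 0.9063 = 63.895 m

63.9 m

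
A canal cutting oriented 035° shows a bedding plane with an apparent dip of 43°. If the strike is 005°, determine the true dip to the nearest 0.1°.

61.8°

β = acute angle between strike 005° and section 035° = 30°.
tan δ = tan α / sin β = tan 43° / sin 30° = 0.9325 / 0.5000 = 1.8650
true dip = arctan 1.8650 = 61.80°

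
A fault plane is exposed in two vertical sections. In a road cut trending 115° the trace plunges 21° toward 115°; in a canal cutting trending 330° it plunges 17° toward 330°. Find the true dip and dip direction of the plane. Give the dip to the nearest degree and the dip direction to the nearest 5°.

true dip 49°, dip direction 045°

Each apparent-dip line lies in the plane. As unit vectors (x east, y north, z up), v₁ plunges 21°→115° and v₂ plunges 17°→330°.
The plane normal is n = v₁ × v₂ ∝ (0.412, 0.419, 0.512).
Dip δ = arctan(|n_h|/n_z) = arctan(0.588/0.512) = 48.9°.
The horizontal component of n points toward azimuth atan2(n_x, n_y) = 45°, the dip direction.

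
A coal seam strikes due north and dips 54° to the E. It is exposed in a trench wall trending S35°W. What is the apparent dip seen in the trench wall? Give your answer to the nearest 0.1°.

38.3°

Angle between strike (due north) and section (S35°W): β = 35°.
tan(apparent dip) = tan 54° · sin 35° = 0.7895
apparent dip = arctan 0.7895 = 38.29°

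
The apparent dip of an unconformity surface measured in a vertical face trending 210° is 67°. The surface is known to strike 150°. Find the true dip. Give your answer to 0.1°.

The section is 60° from the strike.
tan(true dip) = tan 67° / sin 60° = 2.7203
δ = arctan(2.7203) = 69.82°

69.8°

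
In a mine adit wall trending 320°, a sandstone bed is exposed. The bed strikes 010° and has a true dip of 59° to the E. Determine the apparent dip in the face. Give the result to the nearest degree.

The strike is 010° and the section trends 320°; the acute angle between them is β = 50°.
tan(apparent dip) = tan 59° · sin 50° = 1.2749
apparent dip = arctan 1.2749 = 51.89°

52°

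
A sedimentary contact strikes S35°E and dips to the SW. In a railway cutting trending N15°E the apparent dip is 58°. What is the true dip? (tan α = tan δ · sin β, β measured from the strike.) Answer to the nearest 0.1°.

64.4°

β = acute angle between strike S35°E and section N15°E = 50°.
tan(true dip) = tan 58° / sin 50° = 2.0891
true dip = arctan 2.0891 = 64.42°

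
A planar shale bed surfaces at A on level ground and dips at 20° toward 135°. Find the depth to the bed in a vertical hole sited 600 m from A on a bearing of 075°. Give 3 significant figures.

109 m

The hole lies 60° from the dip direction, so the down-dip offset is 600 × cos 60° = 300.00 m.
Depth = down-dip offset × tan(dip) = 300.00 × tan 20° = 300.00 × 0.3640
Depth = 109.19 m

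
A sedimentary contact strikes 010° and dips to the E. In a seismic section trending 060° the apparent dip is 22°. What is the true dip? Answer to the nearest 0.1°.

27.8°

β = acute angle between strike 010° and section 060° = 50°.
tan(true dip) = tan 22° / sin 50° = 0.5274
true dip = arctan 0.5274 = 27.81°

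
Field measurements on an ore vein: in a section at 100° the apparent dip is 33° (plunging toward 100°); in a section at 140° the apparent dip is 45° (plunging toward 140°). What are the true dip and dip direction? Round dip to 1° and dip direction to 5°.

Each apparent-dip line lies in the plane. As unit vectors (x east, y north, z up), v₁ plunges 33°→100° and v₂ plunges 45°→140°.
n = v₁ × v₂ = (0.192, -0.336, 0.381) (taken with n_z > 0).
True dip = arccos(n_z / |n|) = arccos(0.7014) = 45.5°.
Dip direction = azimuth of (n_x, n_y) = atan2(0.192, -0.336) = 150°.

true dip 45°, dip direction 150°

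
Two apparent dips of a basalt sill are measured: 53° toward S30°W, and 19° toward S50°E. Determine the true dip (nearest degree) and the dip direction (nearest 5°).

true dip 53°, dip direction 205°

Represent each trace as a vector plunging at its apparent dip toward its trend (east-north-up frame): v₁ = (-0.301, -0.521, -0.799), v₂ = (0.724, -0.608, -0.326).
n = v₁ × v₂ = (-0.316, -0.676, 0.560) (taken with n_z > 0).
tan δ = √(n_x²+n_y²)/n_z = 0.746/0.560, so δ = 53.1°.
The horizontal component of n points toward azimuth atan2(n_x, n_y) = 205°, the dip direction.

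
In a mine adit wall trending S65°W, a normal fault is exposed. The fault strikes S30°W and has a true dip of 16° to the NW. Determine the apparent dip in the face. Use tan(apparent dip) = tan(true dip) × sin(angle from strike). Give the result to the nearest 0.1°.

The strike is S30°W and the section trends S65°W; the acute angle between them is β = 35°.
tan α = tan 16° × sin 35° = 0.2867 × 0.5736 = 0.1645
α = arctan(0.1645) = 9.34°

9.3°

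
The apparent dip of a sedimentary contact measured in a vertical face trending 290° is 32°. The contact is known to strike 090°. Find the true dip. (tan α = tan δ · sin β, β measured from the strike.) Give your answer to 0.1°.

β = acute angle between strike 090° and section 290° = 20°.
tan(true dip) = tan 32° / sin 20° = 1.8270
true dip = arctan 1.8270 = 61.31°

61.3°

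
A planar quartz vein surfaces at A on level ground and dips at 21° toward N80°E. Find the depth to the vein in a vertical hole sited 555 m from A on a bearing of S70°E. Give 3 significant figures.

The hole lies 30° from the dip direction, so the down-dip offset is 555 × cos 30° = 480.64 m.
Depth = down-dip offset × tan(dip) = 480.64 × tan 21° = 480.64 × 0.3839
Depth = 184.50 m

185 m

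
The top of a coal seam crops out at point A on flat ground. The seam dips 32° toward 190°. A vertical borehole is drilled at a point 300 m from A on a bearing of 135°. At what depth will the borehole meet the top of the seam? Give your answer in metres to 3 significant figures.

108 m

The hole lies 55° from the dip direction, so the down-dip offset is 300 × cos 55° = 172.07 m.
Depth = down-dip offset × tan(dip) = 172.07 × tan 32° = 172.07 × 0.6249
Depth = 107.52 m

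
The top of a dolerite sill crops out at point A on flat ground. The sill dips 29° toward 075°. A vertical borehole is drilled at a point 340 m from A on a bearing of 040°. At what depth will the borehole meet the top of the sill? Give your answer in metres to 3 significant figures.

The hole lies 35° from the dip direction, so the down-dip offset is 340 × cos 35° = 278.51 m.
Depth = down-dip offset × tan(dip) = 278.51 × tan 29° = 278.51 × 0.5543
Depth = 154.38 m

154 m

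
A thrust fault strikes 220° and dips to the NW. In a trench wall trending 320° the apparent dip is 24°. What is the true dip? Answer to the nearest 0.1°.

24.3°

The section is 80° from the strike.
tan(true dip) = tan 24° / sin 80° = 0.4521
true dip = arctan 0.4521 = 24.33°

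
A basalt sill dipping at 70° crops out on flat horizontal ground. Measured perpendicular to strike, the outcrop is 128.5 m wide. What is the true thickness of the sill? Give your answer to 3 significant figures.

True thickness t = w · sin(dip) = 128.5 × sin 70°
t = 128.5 × 0.9397 = 120.751 m

121 m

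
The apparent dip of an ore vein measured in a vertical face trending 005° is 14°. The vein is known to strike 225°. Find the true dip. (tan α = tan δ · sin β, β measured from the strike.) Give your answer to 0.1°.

The section is 40° from the strike.
tan(true dip) = tan 14° / sin 40° = 0.3879
δ = arctan(0.3879) = 21.20°

21.2°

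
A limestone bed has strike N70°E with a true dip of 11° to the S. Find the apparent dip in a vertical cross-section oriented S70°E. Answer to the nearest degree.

The strike is N70°E and the section trends S70°E; the acute angle between them is β = 40°.
tan α = tan 11° × sin 40° = 0.1944 × 0.6428 = 0.1249
apparent dip = arctan 0.1249 = 7.12°

7°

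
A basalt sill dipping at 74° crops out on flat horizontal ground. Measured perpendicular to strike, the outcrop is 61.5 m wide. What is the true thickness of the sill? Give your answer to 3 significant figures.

59.1 m

True thickness t = w · sin(dip) = 61.5 × sin 74°
t = 61.5 × 0.9613 = 59.118 m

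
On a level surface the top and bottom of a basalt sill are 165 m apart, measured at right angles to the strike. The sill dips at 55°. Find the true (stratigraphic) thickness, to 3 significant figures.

135 m

True thickness t = w · sin(dip) = 165 × sin 55°
t = 165 × 0.8192 = 135.160 m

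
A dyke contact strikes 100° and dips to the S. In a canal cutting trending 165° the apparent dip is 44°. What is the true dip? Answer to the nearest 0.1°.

β = acute angle between strike 100° and section 165° = 65°.
tan(true dip) = tan 44° / sin 65° = 1.0655
δ = arctan(1.0655) = 46.82°

46.8°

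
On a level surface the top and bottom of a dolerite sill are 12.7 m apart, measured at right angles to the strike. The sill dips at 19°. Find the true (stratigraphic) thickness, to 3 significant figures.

True thickness t = w · sin(dip) = 12.7 × sin 19°
t = 12.7 × 0.3256 = 4.135 m

4.13 m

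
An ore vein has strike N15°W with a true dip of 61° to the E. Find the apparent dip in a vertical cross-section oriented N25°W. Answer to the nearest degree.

Angle between strike (N15°W) and section (N25°W): β = 10°.
tan α = tan 61° × sin 10° = 1.8040 × 0.1736 = 0.3133
α = arctan(0.3133) = 17.39°

17°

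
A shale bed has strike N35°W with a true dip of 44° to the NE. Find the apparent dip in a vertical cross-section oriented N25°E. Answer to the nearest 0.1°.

39.9°

The section lies 60° from the strike.
tan α = tan 44° × sin 60° = 0.9657 × 0.8660 = 0.8363
apparent dip = arctan 0.8363 = 39.91°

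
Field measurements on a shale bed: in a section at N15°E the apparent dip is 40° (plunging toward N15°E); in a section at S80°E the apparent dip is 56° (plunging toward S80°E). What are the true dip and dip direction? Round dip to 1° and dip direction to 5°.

true dip 59°, dip direction 075°

Represent each trace as a vector plunging at its apparent dip toward its trend (east-north-up frame): v₁ = (0.198, 0.740, -0.643), v₂ = (0.551, -0.097, -0.829).
Cross product v₁ × v₂ gives the pole to the plane: n ∝ (0.676, 0.190, 0.427).
True dip = arccos(n_z / |n|) = arccos(0.5195) = 58.7°.
Dip direction = azimuth of (n_x, n_y) = atan2(0.676, 0.190) = 74°.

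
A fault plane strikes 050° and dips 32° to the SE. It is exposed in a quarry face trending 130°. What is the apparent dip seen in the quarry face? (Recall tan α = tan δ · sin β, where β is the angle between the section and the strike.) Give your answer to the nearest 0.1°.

31.6°

The section lies 80° from the strike.
tan α = tan 32° × sin 80° = 0.6249 × 0.9848 = 0.6154
apparent dip = arctan 0.6154 = 31.61°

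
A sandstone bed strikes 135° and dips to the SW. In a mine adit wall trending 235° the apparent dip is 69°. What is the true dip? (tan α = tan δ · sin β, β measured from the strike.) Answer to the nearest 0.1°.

69.3°

The section is 80° from the strike.
tan(true dip) = tan 69° / sin 80° = 2.6453
true dip = arctan 2.6453 = 69.29°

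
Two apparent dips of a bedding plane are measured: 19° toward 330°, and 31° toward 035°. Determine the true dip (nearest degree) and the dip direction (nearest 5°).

The two traces are lines in the plane: v₁ = (sin 330°·cos 19°, cos 330°·cos 19°, −sin 19°), v₂ = (sin 35°·cos 31°, cos 35°·cos 31°, −sin 31°).
The plane normal is n = v₁ × v₂ ∝ (0.193, 0.404, 0.735).
tan δ = √(n_x²+n_y²)/n_z = 0.447/0.735, so δ = 31.3°.
The horizontal component of n points toward azimuth atan2(n_x, n_y) = 26°, the dip direction.

true dip 31°, dip direction 025°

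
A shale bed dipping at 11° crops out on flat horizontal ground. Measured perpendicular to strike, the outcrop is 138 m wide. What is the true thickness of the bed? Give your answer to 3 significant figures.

True thickness t = w · sin(dip) = 138 × sin 11°
t = 138 × 0.1908 = 26.332 m

26.3 m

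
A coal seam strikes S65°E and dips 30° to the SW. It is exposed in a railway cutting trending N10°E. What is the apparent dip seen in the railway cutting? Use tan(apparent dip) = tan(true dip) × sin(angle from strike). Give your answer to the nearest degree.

29°

The section lies 75° from the strike.
tan(apparent dip) = tan 30° · sin 75° = 0.5577
α = arctan(0.5577) = 29.15°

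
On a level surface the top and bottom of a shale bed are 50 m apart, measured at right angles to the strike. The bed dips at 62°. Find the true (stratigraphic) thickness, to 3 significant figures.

True thickness t = w · sin(dip) = 50 × sin 62°
t = 50 × 0.8829 = 44.147 m

44.1 m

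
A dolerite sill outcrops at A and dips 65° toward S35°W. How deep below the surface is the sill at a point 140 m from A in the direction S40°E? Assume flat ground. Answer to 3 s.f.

77.7 m

The hole lies 75° from the dip direction, so the down-dip offset is 140 × cos 75° = 36.23 m.
Depth = down-dip offset × tan(dip) = 36.23 × tan 65° = 36.23 × 2.1445
Depth = 77.71 m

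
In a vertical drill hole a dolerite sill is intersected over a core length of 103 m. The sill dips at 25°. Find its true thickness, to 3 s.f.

93.3 m

True thickness t = h · cos(dip) = 103 × cos 25°
t = 103 × 0.9063 = 93.350 m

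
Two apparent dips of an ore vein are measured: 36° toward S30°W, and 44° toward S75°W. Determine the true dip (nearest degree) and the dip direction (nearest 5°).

true dip 44°, dip direction 250°

Each apparent-dip line lies in the plane. As unit vectors (x east, y north, z up), v₁ plunges 36°→S30°W and v₂ plunges 44°→S75°W.
Cross product v₁ × v₂ gives the pole to the plane: n ∝ (-0.377, -0.127, 0.412).
True dip = arccos(n_z / |n|) = arccos(0.7186) = 44.1°.
Dip direction = atan2(-0.377, -0.127) = 251° (azimuth of n's horizontal projection).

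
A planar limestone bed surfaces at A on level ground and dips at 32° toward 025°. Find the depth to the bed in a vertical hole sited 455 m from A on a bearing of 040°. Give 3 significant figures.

The hole lies 15° from the dip direction, so the down-dip offset is 455 × cos 15° = 439.50 m.
Depth = down-dip offset × tan(dip) = 439.50 × tan 32° = 439.50 × 0.6249
Depth = 274.63 m

275 m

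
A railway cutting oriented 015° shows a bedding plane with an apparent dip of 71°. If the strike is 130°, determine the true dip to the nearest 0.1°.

72.7°

β = acute angle between strike 130° and section 015° = 65°.
tan δ = tan α / sin β = tan 71° / sin 65° = 2.9042 / 0.9063 = 3.2044
true dip = arctan 3.2044 = 72.67°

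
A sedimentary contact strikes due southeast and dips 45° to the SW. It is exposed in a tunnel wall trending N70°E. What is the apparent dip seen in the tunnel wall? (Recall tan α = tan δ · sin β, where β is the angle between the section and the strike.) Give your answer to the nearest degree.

42°

The section lies 65° from the strike.
tan(apparent dip) = tan 45° · sin 65° = 0.9063
apparent dip = arctan 0.9063 = 42.19°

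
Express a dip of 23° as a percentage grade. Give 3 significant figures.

grade % = 100 × tan 23° = 100 × 0.4245

42.4%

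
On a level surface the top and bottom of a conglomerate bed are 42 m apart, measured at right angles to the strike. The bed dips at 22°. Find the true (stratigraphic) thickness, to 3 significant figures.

True thickness t = w · sin(dip) = 42 × sin 22°
t = 42 × 0.3746 = 15.733 m

15.7 m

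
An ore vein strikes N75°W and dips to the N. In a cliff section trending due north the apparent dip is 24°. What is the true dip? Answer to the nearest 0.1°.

β = acute angle between strike N75°W and section due north = 75°.
tan δ = tan α / sin β = tan 24° / sin 75° = 0.4452 / 0.9659 = 0.4609
true dip = arctan 0.4609 = 24.75°

24.7°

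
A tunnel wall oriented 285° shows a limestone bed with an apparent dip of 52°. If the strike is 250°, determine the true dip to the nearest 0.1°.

65.9°

β = acute angle between strike 250° and section 285° = 35°.
tan δ = tan α / sin β = tan 52° / sin 35° = 1.2799 / 0.5736 = 2.2315
true dip = arctan 2.2315 = 65.86°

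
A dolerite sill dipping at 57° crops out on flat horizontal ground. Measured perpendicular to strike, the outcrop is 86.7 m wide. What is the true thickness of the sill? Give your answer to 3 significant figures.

True thickness t = w · sin(dip) = 86.7 × sin 57°
t = 86.7 × 0.8387 = 72.713 m

72.7 m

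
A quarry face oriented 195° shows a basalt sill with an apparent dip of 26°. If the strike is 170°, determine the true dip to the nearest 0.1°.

49.1°

The section is 25° from the strike.
tan δ = tan α / sin β = tan 26° / sin 25° = 0.4877 / 0.4226 = 1.1541
true dip = arctan 1.1541 = 49.09°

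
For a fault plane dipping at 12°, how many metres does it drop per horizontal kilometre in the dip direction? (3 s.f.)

213 m

drop per km = 1000 × tan 12° = 1000 × 0.2126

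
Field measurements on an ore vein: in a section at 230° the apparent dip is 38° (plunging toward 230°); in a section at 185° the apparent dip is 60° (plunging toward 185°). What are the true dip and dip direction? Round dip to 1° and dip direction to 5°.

Each apparent-dip line lies in the plane. As unit vectors (x east, y north, z up), v₁ plunges 38°→230° and v₂ plunges 60°→185°.
Cross product v₁ × v₂ gives the pole to the plane: n ∝ (0.132, -0.496, 0.279).
tan δ = √(n_x²+n_y²)/n_z = 0.513/0.279, so δ = 61.5°.
Dip direction = azimuth of (n_x, n_y) = atan2(0.132, -0.496) = 165°.

true dip 62°, dip direction 165°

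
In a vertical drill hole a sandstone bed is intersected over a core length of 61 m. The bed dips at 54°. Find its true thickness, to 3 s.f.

True thickness t = h · cos(dip) = 61 × cos 54°
t = 61 × 0.5878 = 35.855 m

35.9 m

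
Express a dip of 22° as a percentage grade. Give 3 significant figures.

40.4%

grade % = 100 × tan 22° = 100 × 0.4040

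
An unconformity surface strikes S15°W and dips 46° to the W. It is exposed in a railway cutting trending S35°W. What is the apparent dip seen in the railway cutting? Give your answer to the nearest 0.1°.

The strike is S15°W and the section trends S35°W; the acute angle between them is β = 20°.
tan(apparent dip) = tan 46° · sin 20° = 0.3542
α = arctan(0.3542) = 19.50°

19.5°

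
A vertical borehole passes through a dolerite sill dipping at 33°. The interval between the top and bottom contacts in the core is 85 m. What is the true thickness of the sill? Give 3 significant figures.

71.3 m

True thickness t = h · cos(dip) = 85 × cos 33°
t = 85 × 0.8387 = 71.287 m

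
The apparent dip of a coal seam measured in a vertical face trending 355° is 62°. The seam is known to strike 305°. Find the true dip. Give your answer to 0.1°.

67.8°

The section is 50° from the strike.
tan δ = tan α / sin β = tan 62° / sin 50° = 1.8807 / 0.7660 = 2.4551
true dip = arctan 2.4551 = 67.84°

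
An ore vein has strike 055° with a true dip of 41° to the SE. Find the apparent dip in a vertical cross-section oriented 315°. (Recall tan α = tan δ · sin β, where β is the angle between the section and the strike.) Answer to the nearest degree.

The section lies 80° from the strike.
tan(apparent dip) = tan 41° · sin 80° = 0.8561
α = arctan(0.8561) = 40.57°

41°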